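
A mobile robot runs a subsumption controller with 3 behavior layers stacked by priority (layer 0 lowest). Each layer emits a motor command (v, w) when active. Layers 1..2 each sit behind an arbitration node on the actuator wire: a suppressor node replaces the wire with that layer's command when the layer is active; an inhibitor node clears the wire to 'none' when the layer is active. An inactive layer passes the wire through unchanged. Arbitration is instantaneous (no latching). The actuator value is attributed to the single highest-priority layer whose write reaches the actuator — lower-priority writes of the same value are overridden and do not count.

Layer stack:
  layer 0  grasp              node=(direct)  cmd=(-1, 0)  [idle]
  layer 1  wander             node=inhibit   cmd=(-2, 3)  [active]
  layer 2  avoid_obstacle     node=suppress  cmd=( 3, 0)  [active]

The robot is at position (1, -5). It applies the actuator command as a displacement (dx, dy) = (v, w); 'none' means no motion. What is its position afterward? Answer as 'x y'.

[0] grasp off; wire := none
[1] wander on (inhibit); wire := none
[2] avoid_obstacle on (suppress); wire := (3, 0)
output (3, 0)
position: (1, -5) + (3, 0) = (4, -5)

4 -5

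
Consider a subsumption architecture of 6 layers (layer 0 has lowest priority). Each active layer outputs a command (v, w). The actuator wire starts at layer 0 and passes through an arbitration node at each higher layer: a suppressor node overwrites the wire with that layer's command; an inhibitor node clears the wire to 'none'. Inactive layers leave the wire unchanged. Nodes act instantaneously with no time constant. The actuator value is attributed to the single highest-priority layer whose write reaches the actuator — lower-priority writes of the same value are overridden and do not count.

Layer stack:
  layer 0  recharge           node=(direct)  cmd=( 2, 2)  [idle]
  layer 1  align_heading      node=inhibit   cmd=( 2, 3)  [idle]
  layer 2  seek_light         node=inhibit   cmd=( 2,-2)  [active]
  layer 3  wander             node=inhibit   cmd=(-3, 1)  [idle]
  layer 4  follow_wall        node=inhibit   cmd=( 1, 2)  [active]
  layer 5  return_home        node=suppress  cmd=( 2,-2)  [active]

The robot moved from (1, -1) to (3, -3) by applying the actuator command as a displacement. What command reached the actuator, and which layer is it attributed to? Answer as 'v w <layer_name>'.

2 -2 return_home

displacement = (3, -3) − (1, -1) = (2, -2)
layer 0 (recharge) idle — none
layer 1 (align_heading) idle — unchanged: none
layer 2 (seek_light) active — inhibits: none
layer 3 (wander) idle — unchanged: none
layer 4 (follow_wall) active — inhibits: none
layer 5 (return_home) active — suppresses: (2, -2)
→ actuator (2, -2) — from layer 5 (return_home)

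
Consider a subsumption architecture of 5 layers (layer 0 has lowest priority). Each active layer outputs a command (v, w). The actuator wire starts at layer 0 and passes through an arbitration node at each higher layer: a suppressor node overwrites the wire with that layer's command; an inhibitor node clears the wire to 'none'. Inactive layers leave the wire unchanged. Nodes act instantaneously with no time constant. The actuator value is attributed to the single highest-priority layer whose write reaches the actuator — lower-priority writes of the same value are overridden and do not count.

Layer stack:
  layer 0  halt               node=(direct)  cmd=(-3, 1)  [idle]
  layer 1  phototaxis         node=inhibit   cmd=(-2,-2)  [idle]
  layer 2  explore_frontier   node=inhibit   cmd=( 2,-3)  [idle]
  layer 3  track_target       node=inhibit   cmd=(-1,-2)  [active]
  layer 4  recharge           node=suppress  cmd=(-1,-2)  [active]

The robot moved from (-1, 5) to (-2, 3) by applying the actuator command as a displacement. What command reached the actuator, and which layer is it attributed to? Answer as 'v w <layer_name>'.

-1 -2 recharge

displacement = (-2, 3) − (-1, 5) = (-1, -2)
[0] halt off; wire := none
[1] phototaxis off; pass none
[2] explore_frontier off; pass none
[3] track_target on (inhibit); wire := none
[4] recharge on (suppress); wire := (-1, -2)
output (-1, -2) — from layer 4 (recharge)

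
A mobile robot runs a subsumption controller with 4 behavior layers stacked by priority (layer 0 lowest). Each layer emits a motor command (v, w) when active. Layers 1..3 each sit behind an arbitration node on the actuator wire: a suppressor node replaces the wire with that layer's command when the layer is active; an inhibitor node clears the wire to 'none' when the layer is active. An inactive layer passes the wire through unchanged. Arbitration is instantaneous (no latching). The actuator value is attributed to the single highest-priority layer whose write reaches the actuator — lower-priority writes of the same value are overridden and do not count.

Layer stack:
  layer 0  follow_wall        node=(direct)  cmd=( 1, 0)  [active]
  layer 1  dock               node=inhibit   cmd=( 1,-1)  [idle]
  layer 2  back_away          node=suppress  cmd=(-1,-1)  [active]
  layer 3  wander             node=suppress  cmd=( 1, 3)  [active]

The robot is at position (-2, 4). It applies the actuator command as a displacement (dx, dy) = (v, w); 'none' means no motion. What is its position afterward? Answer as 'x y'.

layer 0 (follow_wall) active — direct: (1, 0)
layer 1 (dock) idle — unchanged: (1, 0)
layer 2 (back_away) active — suppresses: (-1, -1)
layer 3 (wander) active — suppresses: (1, 3)
→ actuator (1, 3)
position: (-2, 4) + (1, 3) = (-1, 7)

-1 7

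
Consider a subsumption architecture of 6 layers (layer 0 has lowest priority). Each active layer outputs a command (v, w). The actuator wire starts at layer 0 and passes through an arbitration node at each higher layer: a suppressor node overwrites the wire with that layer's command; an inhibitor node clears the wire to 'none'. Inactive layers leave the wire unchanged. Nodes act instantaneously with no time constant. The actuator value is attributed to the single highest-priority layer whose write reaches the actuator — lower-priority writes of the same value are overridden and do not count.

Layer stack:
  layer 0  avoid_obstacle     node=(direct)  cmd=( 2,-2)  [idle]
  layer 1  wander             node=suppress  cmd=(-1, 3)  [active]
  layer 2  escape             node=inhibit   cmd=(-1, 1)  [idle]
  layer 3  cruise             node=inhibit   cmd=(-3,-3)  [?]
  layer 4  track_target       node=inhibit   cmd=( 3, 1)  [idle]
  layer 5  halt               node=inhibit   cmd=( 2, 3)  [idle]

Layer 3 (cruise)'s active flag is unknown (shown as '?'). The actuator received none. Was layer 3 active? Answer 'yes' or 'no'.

If layer 3 is active=yes:
  actuator would be none
If layer 3 is active=no:
  actuator would be (-1, 3)
Observed none, so layer 3 was active.

yes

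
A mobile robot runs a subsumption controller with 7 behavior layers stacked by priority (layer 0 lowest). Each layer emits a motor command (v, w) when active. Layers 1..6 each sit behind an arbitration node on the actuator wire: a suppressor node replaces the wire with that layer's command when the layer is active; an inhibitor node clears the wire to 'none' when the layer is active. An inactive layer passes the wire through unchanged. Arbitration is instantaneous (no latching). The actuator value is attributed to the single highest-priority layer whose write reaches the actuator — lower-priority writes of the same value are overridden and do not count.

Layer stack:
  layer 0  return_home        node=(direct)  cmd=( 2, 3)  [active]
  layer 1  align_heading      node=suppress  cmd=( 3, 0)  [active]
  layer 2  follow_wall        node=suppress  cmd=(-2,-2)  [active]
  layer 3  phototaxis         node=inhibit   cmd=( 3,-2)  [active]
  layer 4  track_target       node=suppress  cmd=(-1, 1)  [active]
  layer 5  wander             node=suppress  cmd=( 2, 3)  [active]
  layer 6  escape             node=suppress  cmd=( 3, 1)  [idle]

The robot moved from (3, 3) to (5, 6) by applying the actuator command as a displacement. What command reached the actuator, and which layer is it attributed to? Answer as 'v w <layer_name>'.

2 3 wander

displacement = (5, 6) − (3, 3) = (2, 3)
L0 return_home: active, feeds wire = (2, 3)
L1 align_heading: active, suppressor → wire = (3, 0)
L2 follow_wall: active, suppressor → wire = (-2, -2)
L3 phototaxis: active, inhibitor → wire = none
L4 track_target: active, suppressor → wire = (-1, 1)
L5 wander: active, suppressor → wire = (2, 3)
L6 escape: idle → wire stays (2, 3)
actuator = (2, 3) — from layer 5 (wander)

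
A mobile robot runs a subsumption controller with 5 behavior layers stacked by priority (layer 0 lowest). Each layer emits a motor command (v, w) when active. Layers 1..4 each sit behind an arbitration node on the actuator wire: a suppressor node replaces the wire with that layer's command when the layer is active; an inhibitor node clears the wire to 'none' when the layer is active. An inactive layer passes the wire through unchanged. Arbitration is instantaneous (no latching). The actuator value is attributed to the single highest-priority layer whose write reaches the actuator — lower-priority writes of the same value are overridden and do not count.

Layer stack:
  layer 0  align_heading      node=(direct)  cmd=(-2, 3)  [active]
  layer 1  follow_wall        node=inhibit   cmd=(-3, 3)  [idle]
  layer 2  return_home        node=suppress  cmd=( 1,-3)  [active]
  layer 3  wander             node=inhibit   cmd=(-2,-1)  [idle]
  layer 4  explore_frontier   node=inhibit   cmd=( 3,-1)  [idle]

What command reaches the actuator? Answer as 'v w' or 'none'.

1 -3

[0] align_heading on; wire := (-2, 3)
[1] follow_wall off; pass (-2, 3)
[2] return_home on (suppress); wire := (1, -3)
[3] wander off; pass (1, -3)
[4] explore_frontier off; pass (1, -3)
output (1, -3)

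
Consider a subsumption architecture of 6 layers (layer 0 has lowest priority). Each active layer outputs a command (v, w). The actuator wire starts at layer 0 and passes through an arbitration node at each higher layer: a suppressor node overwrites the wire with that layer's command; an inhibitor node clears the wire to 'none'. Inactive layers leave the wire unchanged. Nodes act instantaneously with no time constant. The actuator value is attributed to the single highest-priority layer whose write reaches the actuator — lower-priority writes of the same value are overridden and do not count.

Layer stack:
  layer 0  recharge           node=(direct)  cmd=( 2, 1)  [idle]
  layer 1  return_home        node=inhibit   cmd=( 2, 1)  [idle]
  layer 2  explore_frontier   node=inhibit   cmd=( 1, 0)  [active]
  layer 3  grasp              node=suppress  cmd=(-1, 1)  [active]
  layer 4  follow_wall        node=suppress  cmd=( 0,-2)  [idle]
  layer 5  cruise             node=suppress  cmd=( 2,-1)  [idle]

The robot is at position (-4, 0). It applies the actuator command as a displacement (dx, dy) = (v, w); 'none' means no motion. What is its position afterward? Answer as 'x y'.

-5 1

L0 recharge: idle → wire = none
L1 return_home: idle → wire stays none
L2 explore_frontier: active, inhibitor → wire = none
L3 grasp: active, suppressor → wire = (-1, 1)
L4 follow_wall: idle → wire stays (-1, 1)
L5 cruise: idle → wire stays (-1, 1)
actuator = (-1, 1)
position: (-4, 0) + (-1, 1) = (-5, 1)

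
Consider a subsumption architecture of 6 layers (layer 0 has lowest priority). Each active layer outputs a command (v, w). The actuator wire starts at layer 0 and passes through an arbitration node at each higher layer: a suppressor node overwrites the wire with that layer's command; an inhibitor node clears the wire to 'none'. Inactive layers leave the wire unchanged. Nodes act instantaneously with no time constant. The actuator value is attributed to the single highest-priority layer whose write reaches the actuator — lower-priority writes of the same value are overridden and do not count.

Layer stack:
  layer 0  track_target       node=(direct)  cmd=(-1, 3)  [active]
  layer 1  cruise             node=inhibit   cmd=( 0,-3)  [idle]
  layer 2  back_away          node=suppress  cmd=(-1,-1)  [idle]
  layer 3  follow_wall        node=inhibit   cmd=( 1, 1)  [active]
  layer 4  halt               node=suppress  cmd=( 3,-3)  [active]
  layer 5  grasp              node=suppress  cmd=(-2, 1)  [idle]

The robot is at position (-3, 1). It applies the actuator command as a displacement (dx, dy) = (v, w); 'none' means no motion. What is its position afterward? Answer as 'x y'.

layer 0 (track_target) active — direct: (-1, 3)
layer 1 (cruise) idle — unchanged: (-1, 3)
layer 2 (back_away) idle — unchanged: (-1, 3)
layer 3 (follow_wall) active — inhibits: none
layer 4 (halt) active — suppresses: (3, -3)
layer 5 (grasp) idle — unchanged: (3, -3)
→ actuator (3, -3)
position: (-3, 1) + (3, -3) = (0, -2)

0 -2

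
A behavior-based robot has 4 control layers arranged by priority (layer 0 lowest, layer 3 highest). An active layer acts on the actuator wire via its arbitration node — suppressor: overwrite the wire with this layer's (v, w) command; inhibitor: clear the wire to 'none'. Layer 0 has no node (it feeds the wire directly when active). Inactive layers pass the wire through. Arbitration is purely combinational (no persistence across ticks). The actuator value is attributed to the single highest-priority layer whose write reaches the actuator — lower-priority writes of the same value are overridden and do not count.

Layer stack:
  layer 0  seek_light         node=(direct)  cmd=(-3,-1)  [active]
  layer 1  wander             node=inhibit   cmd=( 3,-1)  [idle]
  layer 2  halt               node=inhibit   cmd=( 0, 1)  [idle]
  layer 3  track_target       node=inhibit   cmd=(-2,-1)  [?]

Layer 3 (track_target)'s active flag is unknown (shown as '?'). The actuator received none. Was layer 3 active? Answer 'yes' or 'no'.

yes

If layer 3 is active=yes:
  actuator would be none
If layer 3 is active=no:
  actuator would be (-3, -1)
Observed none, so layer 3 was active.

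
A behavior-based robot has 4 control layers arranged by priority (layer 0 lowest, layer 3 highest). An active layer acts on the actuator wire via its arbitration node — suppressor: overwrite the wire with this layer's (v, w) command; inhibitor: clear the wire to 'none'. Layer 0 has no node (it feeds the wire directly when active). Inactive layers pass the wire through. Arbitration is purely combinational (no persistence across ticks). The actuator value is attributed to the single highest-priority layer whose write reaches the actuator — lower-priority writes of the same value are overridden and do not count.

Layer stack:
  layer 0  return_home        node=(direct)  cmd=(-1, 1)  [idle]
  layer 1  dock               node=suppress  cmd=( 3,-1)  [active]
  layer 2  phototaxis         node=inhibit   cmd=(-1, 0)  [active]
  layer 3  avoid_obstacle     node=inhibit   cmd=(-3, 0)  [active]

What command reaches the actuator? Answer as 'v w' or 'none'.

layer 0 (return_home) idle — none
layer 1 (dock) active — suppresses: (3, -1)
layer 2 (phototaxis) active — inhibits: none
layer 3 (avoid_obstacle) active — inhibits: none
→ actuator none

none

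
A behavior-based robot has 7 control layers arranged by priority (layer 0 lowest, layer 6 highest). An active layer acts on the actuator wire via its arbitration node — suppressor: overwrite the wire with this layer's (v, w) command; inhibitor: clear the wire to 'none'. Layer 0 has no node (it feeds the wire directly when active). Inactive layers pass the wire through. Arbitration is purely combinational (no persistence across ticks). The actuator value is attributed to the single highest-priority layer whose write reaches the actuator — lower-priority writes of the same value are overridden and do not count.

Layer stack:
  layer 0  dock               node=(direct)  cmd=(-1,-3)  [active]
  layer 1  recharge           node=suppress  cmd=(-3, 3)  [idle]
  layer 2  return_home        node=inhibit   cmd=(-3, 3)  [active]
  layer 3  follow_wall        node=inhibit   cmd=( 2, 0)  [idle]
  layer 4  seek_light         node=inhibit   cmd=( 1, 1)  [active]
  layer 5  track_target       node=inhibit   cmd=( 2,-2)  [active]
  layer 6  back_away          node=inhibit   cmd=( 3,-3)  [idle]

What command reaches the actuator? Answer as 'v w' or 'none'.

none

[0] dock on; wire := (-1, -3)
[1] recharge off; pass (-1, -3)
[2] return_home on (inhibit); wire := none
[3] follow_wall off; pass none
[4] seek_light on (inhibit); wire := none
[5] track_target on (inhibit); wire := none
[6] back_away off; pass none
output none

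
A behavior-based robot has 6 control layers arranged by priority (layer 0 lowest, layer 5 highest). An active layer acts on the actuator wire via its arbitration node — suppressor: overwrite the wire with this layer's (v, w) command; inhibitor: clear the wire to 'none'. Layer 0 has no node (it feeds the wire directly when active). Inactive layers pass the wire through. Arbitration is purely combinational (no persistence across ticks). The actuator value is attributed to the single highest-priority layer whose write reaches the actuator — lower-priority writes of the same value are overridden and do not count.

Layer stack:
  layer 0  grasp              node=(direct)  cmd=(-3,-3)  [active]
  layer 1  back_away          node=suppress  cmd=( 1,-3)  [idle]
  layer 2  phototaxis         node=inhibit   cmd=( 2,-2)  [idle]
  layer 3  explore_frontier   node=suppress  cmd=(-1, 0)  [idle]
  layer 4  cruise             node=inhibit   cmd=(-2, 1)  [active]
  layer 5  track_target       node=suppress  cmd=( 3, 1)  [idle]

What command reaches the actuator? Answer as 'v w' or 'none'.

none

layer 0 (grasp) active — direct: (-3, -3)
layer 1 (back_away) idle — unchanged: (-3, -3)
layer 2 (phototaxis) idle — unchanged: (-3, -3)
layer 3 (explore_frontier) idle — unchanged: (-3, -3)
layer 4 (cruise) active — inhibits: none
layer 5 (track_target) idle — unchanged: none
→ actuator none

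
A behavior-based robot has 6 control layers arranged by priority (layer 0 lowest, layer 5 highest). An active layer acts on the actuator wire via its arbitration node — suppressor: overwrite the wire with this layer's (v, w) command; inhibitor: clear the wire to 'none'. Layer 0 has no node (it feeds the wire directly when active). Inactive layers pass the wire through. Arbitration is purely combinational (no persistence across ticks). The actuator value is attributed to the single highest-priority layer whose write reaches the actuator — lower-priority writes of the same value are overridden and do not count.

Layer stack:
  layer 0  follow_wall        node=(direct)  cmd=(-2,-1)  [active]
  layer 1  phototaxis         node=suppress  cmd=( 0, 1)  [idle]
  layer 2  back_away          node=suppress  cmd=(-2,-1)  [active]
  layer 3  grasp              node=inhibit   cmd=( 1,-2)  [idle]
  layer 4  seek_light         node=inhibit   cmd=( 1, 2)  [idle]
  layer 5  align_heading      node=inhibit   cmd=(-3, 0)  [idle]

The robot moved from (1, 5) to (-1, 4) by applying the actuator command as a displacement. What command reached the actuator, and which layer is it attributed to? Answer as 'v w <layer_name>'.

displacement = (-1, 4) − (1, 5) = (-2, -1)
layer 0 (follow_wall) active — direct: (-2, -1)
layer 1 (phototaxis) idle — unchanged: (-2, -1)
layer 2 (back_away) active — suppresses: (-2, -1)
layer 3 (grasp) idle — unchanged: (-2, -1)
layer 4 (seek_light) idle — unchanged: (-2, -1)
layer 5 (align_heading) idle — unchanged: (-2, -1)
→ actuator (-2, -1) — from layer 2 (back_away)

-2 -1 back_away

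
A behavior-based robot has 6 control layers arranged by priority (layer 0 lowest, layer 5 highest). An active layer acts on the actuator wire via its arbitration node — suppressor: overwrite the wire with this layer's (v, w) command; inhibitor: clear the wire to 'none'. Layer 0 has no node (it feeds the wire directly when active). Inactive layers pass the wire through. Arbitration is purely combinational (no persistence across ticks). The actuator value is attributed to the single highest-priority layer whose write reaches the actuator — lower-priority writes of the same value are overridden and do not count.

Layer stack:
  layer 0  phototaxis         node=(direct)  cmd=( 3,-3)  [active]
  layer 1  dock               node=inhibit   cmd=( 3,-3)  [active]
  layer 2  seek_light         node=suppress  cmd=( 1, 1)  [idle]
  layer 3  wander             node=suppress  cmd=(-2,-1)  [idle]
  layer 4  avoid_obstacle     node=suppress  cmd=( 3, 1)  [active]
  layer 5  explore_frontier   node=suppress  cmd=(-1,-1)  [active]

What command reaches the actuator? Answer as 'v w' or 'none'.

-1 -1

L0 phototaxis: active, feeds wire = (3, -3)
L1 dock: active, inhibitor → wire = none
L2 seek_light: idle → wire stays none
L3 wander: idle → wire stays none
L4 avoid_obstacle: active, suppressor → wire = (3, 1)
L5 explore_frontier: active, suppressor → wire = (-1, -1)
actuator = (-1, -1)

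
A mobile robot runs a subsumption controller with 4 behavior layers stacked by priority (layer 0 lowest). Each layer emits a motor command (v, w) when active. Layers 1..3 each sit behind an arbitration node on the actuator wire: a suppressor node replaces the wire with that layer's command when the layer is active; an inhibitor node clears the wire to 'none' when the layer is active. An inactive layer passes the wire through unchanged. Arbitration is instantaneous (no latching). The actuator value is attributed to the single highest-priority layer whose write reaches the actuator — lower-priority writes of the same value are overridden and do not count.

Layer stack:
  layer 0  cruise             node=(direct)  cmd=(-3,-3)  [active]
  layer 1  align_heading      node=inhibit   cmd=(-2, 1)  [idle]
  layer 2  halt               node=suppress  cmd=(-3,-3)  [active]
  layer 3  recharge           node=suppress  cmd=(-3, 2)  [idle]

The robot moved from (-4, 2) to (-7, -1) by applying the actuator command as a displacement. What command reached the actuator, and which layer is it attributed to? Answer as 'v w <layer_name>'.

displacement = (-7, -1) − (-4, 2) = (-3, -3)
[0] cruise on; wire := (-3, -3)
[1] align_heading off; pass (-3, -3)
[2] halt on (suppress); wire := (-3, -3)
[3] recharge off; pass (-3, -3)
output (-3, -3) — from layer 2 (halt)

-3 -3 halt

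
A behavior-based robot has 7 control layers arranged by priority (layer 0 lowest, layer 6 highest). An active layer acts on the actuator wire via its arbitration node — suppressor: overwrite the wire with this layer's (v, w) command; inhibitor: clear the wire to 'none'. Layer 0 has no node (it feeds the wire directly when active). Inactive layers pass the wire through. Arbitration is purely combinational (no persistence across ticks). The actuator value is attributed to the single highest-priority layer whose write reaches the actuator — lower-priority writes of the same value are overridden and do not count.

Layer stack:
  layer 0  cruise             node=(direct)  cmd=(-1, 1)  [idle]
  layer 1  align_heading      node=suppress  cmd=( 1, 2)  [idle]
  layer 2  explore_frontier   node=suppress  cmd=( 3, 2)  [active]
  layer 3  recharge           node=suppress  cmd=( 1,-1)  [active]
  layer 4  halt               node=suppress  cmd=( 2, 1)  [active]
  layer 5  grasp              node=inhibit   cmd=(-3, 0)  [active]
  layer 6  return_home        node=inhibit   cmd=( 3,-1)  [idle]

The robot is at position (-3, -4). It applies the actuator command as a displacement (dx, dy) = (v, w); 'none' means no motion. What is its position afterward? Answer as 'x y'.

-3 -4

L0 cruise: idle → wire = none
L1 align_heading: idle → wire stays none
L2 explore_frontier: active, suppressor → wire = (3, 2)
L3 recharge: active, suppressor → wire = (1, -1)
L4 halt: active, suppressor → wire = (2, 1)
L5 grasp: active, inhibitor → wire = none
L6 return_home: idle → wire stays none
actuator = none
position: (-3, -4) + none = (-3, -4)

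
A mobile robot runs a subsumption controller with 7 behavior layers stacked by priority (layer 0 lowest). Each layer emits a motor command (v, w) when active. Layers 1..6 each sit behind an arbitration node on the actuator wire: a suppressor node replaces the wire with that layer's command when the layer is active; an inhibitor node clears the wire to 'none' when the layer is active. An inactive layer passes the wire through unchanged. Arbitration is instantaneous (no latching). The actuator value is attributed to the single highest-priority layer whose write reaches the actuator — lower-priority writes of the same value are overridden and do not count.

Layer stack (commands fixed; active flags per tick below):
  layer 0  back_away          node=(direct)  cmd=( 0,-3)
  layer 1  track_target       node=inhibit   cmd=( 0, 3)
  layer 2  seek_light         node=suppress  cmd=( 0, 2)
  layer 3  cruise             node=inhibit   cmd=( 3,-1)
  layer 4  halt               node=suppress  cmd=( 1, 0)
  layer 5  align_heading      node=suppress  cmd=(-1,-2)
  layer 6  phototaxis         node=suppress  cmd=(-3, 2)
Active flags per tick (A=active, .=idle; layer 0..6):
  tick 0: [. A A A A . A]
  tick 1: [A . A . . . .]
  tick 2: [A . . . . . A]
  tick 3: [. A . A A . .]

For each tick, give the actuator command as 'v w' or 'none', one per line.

tick 0:
  L0 back_away: idle → wire = none
  L1 track_target: active, inhibitor → wire = none
  L2 seek_light: active, suppressor → wire = (0, 2)
  L3 cruise: active, inhibitor → wire = none
  L4 halt: active, suppressor → wire = (1, 0)
  L5 align_heading: idle → wire stays (1, 0)
  L6 phototaxis: active, suppressor → wire = (-3, 2)
  actuator = (-3, 2)
tick 1:
  L0 back_away: active, feeds wire = (0, -3)
  L1 track_target: idle → wire stays (0, -3)
  L2 seek_light: active, suppressor → wire = (0, 2)
  L3 cruise: idle → wire stays (0, 2)
  L4 halt: idle → wire stays (0, 2)
  L5 align_heading: idle → wire stays (0, 2)
  L6 phototaxis: idle → wire stays (0, 2)
  actuator = (0, 2)
tick 2:
  L0 back_away: active, feeds wire = (0, -3)
  L1 track_target: idle → wire stays (0, -3)
  L2 seek_light: idle → wire stays (0, -3)
  L3 cruise: idle → wire stays (0, -3)
  L4 halt: idle → wire stays (0, -3)
  L5 align_heading: idle → wire stays (0, -3)
  L6 phototaxis: active, suppressor → wire = (-3, 2)
  actuator = (-3, 2)
tick 3:
  L0 back_away: idle → wire = none
  L1 track_target: active, inhibitor → wire = none
  L2 seek_light: idle → wire stays none
  L3 cruise: active, inhibitor → wire = none
  L4 halt: active, suppressor → wire = (1, 0)
  L5 align_heading: idle → wire stays (1, 0)
  L6 phototaxis: idle → wire stays (1, 0)
  actuator = (1, 0)

-3 2
0 2
-3 2
1 0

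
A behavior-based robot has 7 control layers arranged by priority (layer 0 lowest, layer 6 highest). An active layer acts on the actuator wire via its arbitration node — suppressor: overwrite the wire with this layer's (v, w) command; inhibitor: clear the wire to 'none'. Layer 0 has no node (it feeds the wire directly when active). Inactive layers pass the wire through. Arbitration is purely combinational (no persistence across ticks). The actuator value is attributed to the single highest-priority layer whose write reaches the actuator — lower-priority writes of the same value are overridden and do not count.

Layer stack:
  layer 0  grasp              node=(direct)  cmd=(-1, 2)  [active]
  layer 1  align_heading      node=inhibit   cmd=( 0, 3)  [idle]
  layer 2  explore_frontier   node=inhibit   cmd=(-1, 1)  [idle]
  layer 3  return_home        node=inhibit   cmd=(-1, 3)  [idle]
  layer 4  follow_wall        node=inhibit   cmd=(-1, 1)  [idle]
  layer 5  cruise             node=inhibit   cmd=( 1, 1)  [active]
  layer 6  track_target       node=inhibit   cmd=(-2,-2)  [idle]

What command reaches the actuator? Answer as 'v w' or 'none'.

none

[0] grasp on; wire := (-1, 2)
[1] align_heading off; pass (-1, 2)
[2] explore_frontier off; pass (-1, 2)
[3] return_home off; pass (-1, 2)
[4] follow_wall off; pass (-1, 2)
[5] cruise on (inhibit); wire := none
[6] track_target off; pass none
output none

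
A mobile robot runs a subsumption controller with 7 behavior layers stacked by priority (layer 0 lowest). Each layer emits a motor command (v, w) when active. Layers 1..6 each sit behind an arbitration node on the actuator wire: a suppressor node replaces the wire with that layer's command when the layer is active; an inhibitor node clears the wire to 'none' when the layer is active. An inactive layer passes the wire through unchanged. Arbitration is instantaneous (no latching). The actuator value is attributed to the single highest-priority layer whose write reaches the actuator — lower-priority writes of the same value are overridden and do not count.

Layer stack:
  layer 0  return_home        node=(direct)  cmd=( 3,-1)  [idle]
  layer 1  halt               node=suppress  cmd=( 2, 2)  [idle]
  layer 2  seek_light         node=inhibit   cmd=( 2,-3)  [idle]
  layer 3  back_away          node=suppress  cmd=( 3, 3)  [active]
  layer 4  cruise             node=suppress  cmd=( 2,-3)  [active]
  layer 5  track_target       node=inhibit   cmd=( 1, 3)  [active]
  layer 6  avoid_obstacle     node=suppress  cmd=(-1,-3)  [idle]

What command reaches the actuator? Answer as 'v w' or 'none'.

layer 0 (return_home) idle — none
layer 1 (halt) idle — unchanged: none
layer 2 (seek_light) idle — unchanged: none
layer 3 (back_away) active — suppresses: (3, 3)
layer 4 (cruise) active — suppresses: (2, -3)
layer 5 (track_target) active — inhibits: none
layer 6 (avoid_obstacle) idle — unchanged: none
→ actuator none

none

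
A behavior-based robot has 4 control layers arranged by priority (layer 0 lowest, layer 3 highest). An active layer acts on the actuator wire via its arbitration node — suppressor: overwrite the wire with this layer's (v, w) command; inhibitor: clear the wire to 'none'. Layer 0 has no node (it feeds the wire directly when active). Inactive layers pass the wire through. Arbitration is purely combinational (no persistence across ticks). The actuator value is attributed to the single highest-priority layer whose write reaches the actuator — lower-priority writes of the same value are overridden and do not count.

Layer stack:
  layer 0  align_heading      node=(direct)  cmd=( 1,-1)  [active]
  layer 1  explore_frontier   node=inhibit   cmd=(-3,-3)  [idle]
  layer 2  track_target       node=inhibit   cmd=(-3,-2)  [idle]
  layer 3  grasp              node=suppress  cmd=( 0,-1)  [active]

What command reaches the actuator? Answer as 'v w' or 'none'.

L0 align_heading: active, feeds wire = (1, -1)
L1 explore_frontier: idle → wire stays (1, -1)
L2 track_target: idle → wire stays (1, -1)
L3 grasp: active, suppressor → wire = (0, -1)
actuator = (0, -1)

0 -1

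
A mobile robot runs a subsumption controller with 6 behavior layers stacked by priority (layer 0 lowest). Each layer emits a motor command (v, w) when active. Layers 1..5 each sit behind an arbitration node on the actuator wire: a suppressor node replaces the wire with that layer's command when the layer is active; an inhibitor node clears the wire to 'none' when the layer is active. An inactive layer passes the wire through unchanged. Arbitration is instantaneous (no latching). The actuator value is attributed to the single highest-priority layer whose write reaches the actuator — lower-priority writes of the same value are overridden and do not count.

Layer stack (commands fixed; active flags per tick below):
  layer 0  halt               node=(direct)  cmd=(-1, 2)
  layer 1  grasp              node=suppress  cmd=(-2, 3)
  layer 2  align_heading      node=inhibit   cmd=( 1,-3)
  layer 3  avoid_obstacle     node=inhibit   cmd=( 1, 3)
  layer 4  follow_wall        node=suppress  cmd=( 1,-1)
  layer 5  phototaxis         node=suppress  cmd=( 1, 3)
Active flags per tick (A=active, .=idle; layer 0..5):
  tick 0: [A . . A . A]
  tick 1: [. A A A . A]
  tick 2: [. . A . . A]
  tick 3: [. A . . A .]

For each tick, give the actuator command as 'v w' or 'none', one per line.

1 3
1 3
1 3
1 -1

tick 0:
  L0 halt: active, feeds wire = (-1, 2)
  L1 grasp: idle → wire stays (-1, 2)
  L2 align_heading: idle → wire stays (-1, 2)
  L3 avoid_obstacle: active, inhibitor → wire = none
  L4 follow_wall: idle → wire stays none
  L5 phototaxis: active, suppressor → wire = (1, 3)
  actuator = (1, 3)
tick 1:
  L0 halt: idle → wire = none
  L1 grasp: active, suppressor → wire = (-2, 3)
  L2 align_heading: active, inhibitor → wire = none
  L3 avoid_obstacle: active, inhibitor → wire = none
  L4 follow_wall: idle → wire stays none
  L5 phototaxis: active, suppressor → wire = (1, 3)
  actuator = (1, 3)
tick 2:
  L0 halt: idle → wire = none
  L1 grasp: idle → wire stays none
  L2 align_heading: active, inhibitor → wire = none
  L3 avoid_obstacle: idle → wire stays none
  L4 follow_wall: idle → wire stays none
  L5 phototaxis: active, suppressor → wire = (1, 3)
  actuator = (1, 3)
tick 3:
  L0 halt: idle → wire = none
  L1 grasp: active, suppressor → wire = (-2, 3)
  L2 align_heading: idle → wire stays (-2, 3)
  L3 avoid_obstacle: idle → wire stays (-2, 3)
  L4 follow_wall: active, suppressor → wire = (1, -1)
  L5 phototaxis: idle → wire stays (1, -1)
  actuator = (1, -1)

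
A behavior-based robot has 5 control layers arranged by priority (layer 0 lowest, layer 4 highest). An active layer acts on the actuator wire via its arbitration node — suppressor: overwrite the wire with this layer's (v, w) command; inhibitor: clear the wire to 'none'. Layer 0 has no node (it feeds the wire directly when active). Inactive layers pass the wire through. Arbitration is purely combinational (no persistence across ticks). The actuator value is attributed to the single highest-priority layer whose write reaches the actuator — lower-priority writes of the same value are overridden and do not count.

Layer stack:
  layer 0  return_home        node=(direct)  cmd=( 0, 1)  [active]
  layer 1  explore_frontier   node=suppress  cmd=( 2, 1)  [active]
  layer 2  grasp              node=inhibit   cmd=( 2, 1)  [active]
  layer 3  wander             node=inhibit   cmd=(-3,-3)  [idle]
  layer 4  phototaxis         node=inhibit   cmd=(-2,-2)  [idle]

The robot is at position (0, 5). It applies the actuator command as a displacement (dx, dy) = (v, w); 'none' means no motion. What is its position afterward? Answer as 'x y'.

layer 0 (return_home) active — direct: (0, 1)
layer 1 (explore_frontier) active — suppresses: (2, 1)
layer 2 (grasp) active — inhibits: none
layer 3 (wander) idle — unchanged: none
layer 4 (phototaxis) idle — unchanged: none
→ actuator none
position: (0, 5) + none = (0, 5)

0 5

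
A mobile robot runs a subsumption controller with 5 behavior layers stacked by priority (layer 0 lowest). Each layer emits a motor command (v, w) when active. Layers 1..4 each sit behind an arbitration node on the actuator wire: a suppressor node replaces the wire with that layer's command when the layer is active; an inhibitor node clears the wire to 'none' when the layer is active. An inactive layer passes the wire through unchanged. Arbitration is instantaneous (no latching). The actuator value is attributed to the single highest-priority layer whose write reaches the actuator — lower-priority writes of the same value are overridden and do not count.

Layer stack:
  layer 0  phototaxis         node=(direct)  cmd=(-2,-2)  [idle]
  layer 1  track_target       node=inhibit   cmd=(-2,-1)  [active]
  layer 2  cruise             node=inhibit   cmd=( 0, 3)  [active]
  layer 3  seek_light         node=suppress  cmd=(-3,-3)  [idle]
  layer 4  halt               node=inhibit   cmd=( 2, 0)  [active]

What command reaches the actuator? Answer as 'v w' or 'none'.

L0 phototaxis: idle → wire = none
L1 track_target: active, inhibitor → wire = none
L2 cruise: active, inhibitor → wire = none
L3 seek_light: idle → wire stays none
L4 halt: active, inhibitor → wire = none
actuator = none

none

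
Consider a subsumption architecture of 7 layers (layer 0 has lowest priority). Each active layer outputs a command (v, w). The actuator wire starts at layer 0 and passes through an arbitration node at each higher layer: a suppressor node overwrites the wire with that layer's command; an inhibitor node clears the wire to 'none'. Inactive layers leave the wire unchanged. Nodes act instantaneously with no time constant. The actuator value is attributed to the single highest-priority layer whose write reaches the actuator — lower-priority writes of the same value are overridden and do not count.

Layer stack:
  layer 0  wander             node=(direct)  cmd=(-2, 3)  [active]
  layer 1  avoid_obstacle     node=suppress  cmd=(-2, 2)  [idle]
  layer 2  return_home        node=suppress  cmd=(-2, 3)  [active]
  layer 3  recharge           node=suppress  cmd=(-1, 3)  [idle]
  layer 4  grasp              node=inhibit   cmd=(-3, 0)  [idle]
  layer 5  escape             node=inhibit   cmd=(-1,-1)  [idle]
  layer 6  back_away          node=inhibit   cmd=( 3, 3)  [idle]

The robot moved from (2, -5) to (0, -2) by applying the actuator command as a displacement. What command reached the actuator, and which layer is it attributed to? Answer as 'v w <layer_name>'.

-2 3 return_home

displacement = (0, -2) − (2, -5) = (-2, 3)
layer 0 (wander) active — direct: (-2, 3)
layer 1 (avoid_obstacle) idle — unchanged: (-2, 3)
layer 2 (return_home) active — suppresses: (-2, 3)
layer 3 (recharge) idle — unchanged: (-2, 3)
layer 4 (grasp) idle — unchanged: (-2, 3)
layer 5 (escape) idle — unchanged: (-2, 3)
layer 6 (back_away) idle — unchanged: (-2, 3)
→ actuator (-2, 3) — from layer 2 (return_home)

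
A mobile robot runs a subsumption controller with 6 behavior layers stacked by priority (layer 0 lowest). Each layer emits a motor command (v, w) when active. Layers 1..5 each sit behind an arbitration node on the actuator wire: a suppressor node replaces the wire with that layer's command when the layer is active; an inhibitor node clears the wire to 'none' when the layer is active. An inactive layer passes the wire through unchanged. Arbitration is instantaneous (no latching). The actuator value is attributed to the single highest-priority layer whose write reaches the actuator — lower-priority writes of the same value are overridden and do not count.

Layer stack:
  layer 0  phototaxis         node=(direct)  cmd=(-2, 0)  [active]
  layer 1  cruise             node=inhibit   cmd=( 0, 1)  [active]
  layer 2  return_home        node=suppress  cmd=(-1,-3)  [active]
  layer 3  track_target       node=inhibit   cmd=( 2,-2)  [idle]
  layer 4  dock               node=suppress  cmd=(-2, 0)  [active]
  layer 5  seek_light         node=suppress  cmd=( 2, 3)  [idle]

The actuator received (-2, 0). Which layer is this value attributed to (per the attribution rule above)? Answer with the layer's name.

dock

L0 phototaxis: active, feeds wire = (-2, 0)
L1 cruise: active, inhibitor → wire = none
L2 return_home: active, suppressor → wire = (-1, -3)
L3 track_target: idle → wire stays (-1, -3)
L4 dock: active, suppressor → wire = (-2, 0)
L5 seek_light: idle → wire stays (-2, 0)
actuator = (-2, 0)
last writer: layer 4 = dock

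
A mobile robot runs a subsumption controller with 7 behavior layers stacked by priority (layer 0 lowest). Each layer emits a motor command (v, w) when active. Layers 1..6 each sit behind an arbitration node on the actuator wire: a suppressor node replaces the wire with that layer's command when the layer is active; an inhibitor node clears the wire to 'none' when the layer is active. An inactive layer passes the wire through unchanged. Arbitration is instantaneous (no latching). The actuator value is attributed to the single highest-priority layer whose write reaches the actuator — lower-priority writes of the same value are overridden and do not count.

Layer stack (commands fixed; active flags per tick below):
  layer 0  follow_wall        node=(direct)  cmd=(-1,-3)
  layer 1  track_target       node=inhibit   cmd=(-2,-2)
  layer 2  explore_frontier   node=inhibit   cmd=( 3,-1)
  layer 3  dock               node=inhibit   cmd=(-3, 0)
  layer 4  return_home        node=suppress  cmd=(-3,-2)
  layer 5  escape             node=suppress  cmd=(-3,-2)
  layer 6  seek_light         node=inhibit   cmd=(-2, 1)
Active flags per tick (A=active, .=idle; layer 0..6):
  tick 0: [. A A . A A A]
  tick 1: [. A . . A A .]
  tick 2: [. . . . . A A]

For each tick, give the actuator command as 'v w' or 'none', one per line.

tick 0:
  layer 0 (follow_wall) idle — none
  layer 1 (track_target) active — inhibits: none
  layer 2 (explore_frontier) active — inhibits: none
  layer 3 (dock) idle — unchanged: none
  layer 4 (return_home) active — suppresses: (-3, -2)
  layer 5 (escape) active — suppresses: (-3, -2)
  layer 6 (seek_light) active — inhibits: none
  → actuator none
tick 1:
  layer 0 (follow_wall) idle — none
  layer 1 (track_target) active — inhibits: none
  layer 2 (explore_frontier) idle — unchanged: none
  layer 3 (dock) idle — unchanged: none
  layer 4 (return_home) active — suppresses: (-3, -2)
  layer 5 (escape) active — suppresses: (-3, -2)
  layer 6 (seek_light) idle — unchanged: (-3, -2)
  → actuator (-3, -2)
tick 2:
  layer 0 (follow_wall) idle — none
  layer 1 (track_target) idle — unchanged: none
  layer 2 (explore_frontier) idle — unchanged: none
  layer 3 (dock) idle — unchanged: none
  layer 4 (return_home) idle — unchanged: none
  layer 5 (escape) active — suppresses: (-3, -2)
  layer 6 (seek_light) active — inhibits: none
  → actuator none

none
-3 -2
none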